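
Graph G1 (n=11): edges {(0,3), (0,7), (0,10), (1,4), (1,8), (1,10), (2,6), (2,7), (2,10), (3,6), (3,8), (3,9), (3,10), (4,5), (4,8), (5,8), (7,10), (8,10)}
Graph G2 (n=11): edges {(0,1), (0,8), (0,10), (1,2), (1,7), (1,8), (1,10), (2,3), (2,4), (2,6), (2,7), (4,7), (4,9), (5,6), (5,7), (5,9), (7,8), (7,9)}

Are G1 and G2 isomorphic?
Yes, isomorphic

The graphs are isomorphic.
One valid mapping φ: V(G1) → V(G2): 0→4, 1→8, 2→5, 3→2, 4→0, 5→10, 6→6, 7→9, 8→1, 9→3, 10→7

Verify φ preserves adjacency — for each edge of G1, its image is an edge of G2:
  (0,3) → (φ(0),φ(3)) = (2,4) ∈ E(G2) ✓
  (0,7) → (φ(0),φ(7)) = (4,9) ∈ E(G2) ✓
  (0,10) → (φ(0),φ(10)) = (4,7) ∈ E(G2) ✓
  (1,4) → (φ(1),φ(4)) = (0,8) ∈ E(G2) ✓
  (1,8) → (φ(1),φ(8)) = (1,8) ∈ E(G2) ✓
  (1,10) → (φ(1),φ(10)) = (7,8) ∈ E(G2) ✓
  (2,6) → (φ(2),φ(6)) = (5,6) ∈ E(G2) ✓
  (2,7) → (φ(2),φ(7)) = (5,9) ∈ E(G2) ✓
  (2,10) → (φ(2),φ(10)) = (5,7) ∈ E(G2) ✓
  (3,6) → (φ(3),φ(6)) = (2,6) ∈ E(G2) ✓
  (3,8) → (φ(3),φ(8)) = (1,2) ∈ E(G2) ✓
  (3,9) → (φ(3),φ(9)) = (2,3) ∈ E(G2) ✓
  (3,10) → (φ(3),φ(10)) = (2,7) ∈ E(G2) ✓
  (4,5) → (φ(4),φ(5)) = (0,10) ∈ E(G2) ✓
  (4,8) → (φ(4),φ(8)) = (0,1) ∈ E(G2) ✓
  (5,8) → (φ(5),φ(8)) = (1,10) ∈ E(G2) ✓
  (7,10) → (φ(7),φ(10)) = (7,9) ∈ E(G2) ✓
  (8,10) → (φ(8),φ(10)) = (1,7) ∈ E(G2) ✓
All 18 edges of G1 map to edges of G2, and |E(G1)| = |E(G2)| = 18, so φ is a bijection on edges as well as vertices. Hence G1 ≅ G2.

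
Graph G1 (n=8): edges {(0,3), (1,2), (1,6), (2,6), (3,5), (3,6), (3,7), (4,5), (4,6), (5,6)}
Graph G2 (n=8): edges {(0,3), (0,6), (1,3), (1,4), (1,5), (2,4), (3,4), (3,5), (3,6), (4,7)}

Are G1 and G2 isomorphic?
Yes, isomorphic

The graphs are isomorphic.
One valid mapping φ: V(G1) → V(G2): 0→2, 1→6, 2→0, 3→4, 4→5, 5→1, 6→3, 7→7

Verify φ preserves adjacency — for each edge of G1, its image is an edge of G2:
  (0,3) → (φ(0),φ(3)) = (2,4) ∈ E(G2) ✓
  (1,2) → (φ(1),φ(2)) = (0,6) ∈ E(G2) ✓
  (1,6) → (φ(1),φ(6)) = (3,6) ∈ E(G2) ✓
  (2,6) → (φ(2),φ(6)) = (0,3) ∈ E(G2) ✓
  (3,5) → (φ(3),φ(5)) = (1,4) ∈ E(G2) ✓
  (3,6) → (φ(3),φ(6)) = (3,4) ∈ E(G2) ✓
  (3,7) → (φ(3),φ(7)) = (4,7) ∈ E(G2) ✓
  (4,5) → (φ(4),φ(5)) = (1,5) ∈ E(G2) ✓
  (4,6) → (φ(4),φ(6)) = (3,5) ∈ E(G2) ✓
  (5,6) → (φ(5),φ(6)) = (1,3) ∈ E(G2) ✓
All 10 edges of G1 map to edges of G2, and |E(G1)| = |E(G2)| = 10, so φ is a bijection on edges as well as vertices. Hence G1 ≅ G2.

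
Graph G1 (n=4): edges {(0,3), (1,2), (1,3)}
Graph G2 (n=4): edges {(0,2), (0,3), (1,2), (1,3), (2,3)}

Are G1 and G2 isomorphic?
No, not isomorphic

The graphs are NOT isomorphic.

Counting edges: G1 has 3 edge(s); G2 has 5 edge(s).
Edge count is an isomorphism invariant (a bijection on vertices induces a bijection on edges), so differing edge counts rule out isomorphism.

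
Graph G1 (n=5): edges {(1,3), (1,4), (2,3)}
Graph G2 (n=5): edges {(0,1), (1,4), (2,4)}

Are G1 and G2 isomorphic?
Yes, isomorphic

The graphs are isomorphic.
One valid mapping φ: V(G1) → V(G2): 0→3, 1→1, 2→2, 3→4, 4→0

Verify φ preserves adjacency — for each edge of G1, its image is an edge of G2:
  (1,3) → (φ(1),φ(3)) = (1,4) ∈ E(G2) ✓
  (1,4) → (φ(1),φ(4)) = (0,1) ∈ E(G2) ✓
  (2,3) → (φ(2),φ(3)) = (2,4) ∈ E(G2) ✓
All 3 edges of G1 map to edges of G2, and |E(G1)| = |E(G2)| = 3, so φ is a bijection on edges as well as vertices. Hence G1 ≅ G2.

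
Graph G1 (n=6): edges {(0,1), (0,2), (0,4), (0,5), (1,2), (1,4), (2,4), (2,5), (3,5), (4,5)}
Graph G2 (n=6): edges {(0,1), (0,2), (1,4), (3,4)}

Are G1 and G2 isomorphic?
No, not isomorphic

The graphs are NOT isomorphic.

Connected components of G1: 1 component(s) with vertex sets [[0, 1, 2, 3, 4, 5]], sizes [6].
Connected components of G2: 2 component(s) with vertex sets [[5], [0, 1, 2, 3, 4]], sizes [1, 5].
The number of connected components (and the multiset of component sizes) is an isomorphism invariant — an isomorphism maps each component of G1 bijectively onto a component of G2. Since G1 has 1 component(s) and G2 has 2, they cannot be isomorphic.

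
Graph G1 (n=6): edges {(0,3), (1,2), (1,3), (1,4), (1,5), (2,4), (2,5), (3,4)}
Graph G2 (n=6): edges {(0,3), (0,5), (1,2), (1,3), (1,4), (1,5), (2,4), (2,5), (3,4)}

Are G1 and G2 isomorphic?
No, not isomorphic

The graphs are NOT isomorphic.

Counting edges: G1 has 8 edge(s); G2 has 9 edge(s).
Edge count is an isomorphism invariant (a bijection on vertices induces a bijection on edges), so differing edge counts rule out isomorphism.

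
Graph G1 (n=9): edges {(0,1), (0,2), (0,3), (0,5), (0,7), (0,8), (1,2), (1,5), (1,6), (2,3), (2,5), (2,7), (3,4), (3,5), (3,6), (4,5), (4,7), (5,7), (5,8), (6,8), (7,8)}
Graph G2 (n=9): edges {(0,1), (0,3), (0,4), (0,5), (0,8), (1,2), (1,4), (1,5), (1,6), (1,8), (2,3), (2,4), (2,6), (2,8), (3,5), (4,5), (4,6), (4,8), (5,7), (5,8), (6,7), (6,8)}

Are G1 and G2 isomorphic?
No, not isomorphic

The graphs are NOT isomorphic.

Degrees in G1: deg(0)=6, deg(1)=4, deg(2)=5, deg(3)=5, deg(4)=3, deg(5)=7, deg(6)=3, deg(7)=5, deg(8)=4.
Sorted degree sequence of G1: [7, 6, 5, 5, 5, 4, 4, 3, 3].
Degrees in G2: deg(0)=5, deg(1)=6, deg(2)=5, deg(3)=3, deg(4)=6, deg(5)=6, deg(6)=5, deg(7)=2, deg(8)=6.
Sorted degree sequence of G2: [6, 6, 6, 6, 5, 5, 5, 3, 2].
The (sorted) degree sequence is an isomorphism invariant, so since G1 and G2 have different degree sequences they cannot be isomorphic.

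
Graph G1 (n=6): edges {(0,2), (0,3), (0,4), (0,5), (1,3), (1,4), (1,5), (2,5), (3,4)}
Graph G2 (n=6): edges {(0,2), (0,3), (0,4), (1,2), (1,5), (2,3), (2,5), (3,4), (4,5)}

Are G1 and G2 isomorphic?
Yes, isomorphic

The graphs are isomorphic.
One valid mapping φ: V(G1) → V(G2): 0→2, 1→4, 2→1, 3→3, 4→0, 5→5

Verify φ preserves adjacency — for each edge of G1, its image is an edge of G2:
  (0,2) → (φ(0),φ(2)) = (1,2) ∈ E(G2) ✓
  (0,3) → (φ(0),φ(3)) = (2,3) ∈ E(G2) ✓
  (0,4) → (φ(0),φ(4)) = (0,2) ∈ E(G2) ✓
  (0,5) → (φ(0),φ(5)) = (2,5) ∈ E(G2) ✓
  (1,3) → (φ(1),φ(3)) = (3,4) ∈ E(G2) ✓
  (1,4) → (φ(1),φ(4)) = (0,4) ∈ E(G2) ✓
  (1,5) → (φ(1),φ(5)) = (4,5) ∈ E(G2) ✓
  (2,5) → (φ(2),φ(5)) = (1,5) ∈ E(G2) ✓
  (3,4) → (φ(3),φ(4)) = (0,3) ∈ E(G2) ✓
All 9 edges of G1 map to edges of G2, and |E(G1)| = |E(G2)| = 9, so φ is a bijection on edges as well as vertices. Hence G1 ≅ G2.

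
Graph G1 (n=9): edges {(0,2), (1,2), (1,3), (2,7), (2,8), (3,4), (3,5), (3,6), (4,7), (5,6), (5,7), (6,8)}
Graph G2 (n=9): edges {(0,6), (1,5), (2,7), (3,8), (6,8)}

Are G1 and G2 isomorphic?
No, not isomorphic

The graphs are NOT isomorphic.

Connected components of G1: 1 component(s) with vertex sets [[0, 1, 2, 3, 4, 5, 6, 7, 8]], sizes [9].
Connected components of G2: 4 component(s) with vertex sets [[4], [1, 5], [2, 7], [0, 3, 6, 8]], sizes [1, 2, 2, 4].
The number of connected components (and the multiset of component sizes) is an isomorphism invariant — an isomorphism maps each component of G1 bijectively onto a component of G2. Since G1 has 1 component(s) and G2 has 4, they cannot be isomorphic.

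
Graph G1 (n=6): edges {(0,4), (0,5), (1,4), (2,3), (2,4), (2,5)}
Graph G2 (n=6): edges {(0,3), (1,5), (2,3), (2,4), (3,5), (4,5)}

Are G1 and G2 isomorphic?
Yes, isomorphic

The graphs are isomorphic.
One valid mapping φ: V(G1) → V(G2): 0→2, 1→0, 2→5, 3→1, 4→3, 5→4

Verify φ preserves adjacency — for each edge of G1, its image is an edge of G2:
  (0,4) → (φ(0),φ(4)) = (2,3) ∈ E(G2) ✓
  (0,5) → (φ(0),φ(5)) = (2,4) ∈ E(G2) ✓
  (1,4) → (φ(1),φ(4)) = (0,3) ∈ E(G2) ✓
  (2,3) → (φ(2),φ(3)) = (1,5) ∈ E(G2) ✓
  (2,4) → (φ(2),φ(4)) = (3,5) ∈ E(G2) ✓
  (2,5) → (φ(2),φ(5)) = (4,5) ∈ E(G2) ✓
All 6 edges of G1 map to edges of G2, and |E(G1)| = |E(G2)| = 6, so φ is a bijection on edges as well as vertices. Hence G1 ≅ G2.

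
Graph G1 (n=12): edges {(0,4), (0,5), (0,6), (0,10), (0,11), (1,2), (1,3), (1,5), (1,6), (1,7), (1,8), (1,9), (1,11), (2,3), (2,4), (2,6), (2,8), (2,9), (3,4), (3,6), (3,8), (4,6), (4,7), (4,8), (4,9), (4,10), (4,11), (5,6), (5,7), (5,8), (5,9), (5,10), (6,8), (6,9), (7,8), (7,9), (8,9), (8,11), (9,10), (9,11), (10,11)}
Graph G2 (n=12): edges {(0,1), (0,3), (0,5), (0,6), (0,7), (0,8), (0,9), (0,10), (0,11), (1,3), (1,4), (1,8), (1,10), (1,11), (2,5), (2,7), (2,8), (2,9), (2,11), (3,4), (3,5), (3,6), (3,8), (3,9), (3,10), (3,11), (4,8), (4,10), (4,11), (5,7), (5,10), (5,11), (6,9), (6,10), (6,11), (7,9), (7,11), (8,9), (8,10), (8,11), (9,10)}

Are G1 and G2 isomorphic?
Yes, isomorphic

The graphs are isomorphic.
One valid mapping φ: V(G1) → V(G2): 0→2, 1→10, 2→1, 3→4, 4→11, 5→9, 6→8, 7→6, 8→3, 9→0, 10→7, 11→5

Verify φ preserves adjacency — for each edge of G1, its image is an edge of G2:
  (0,4) → (φ(0),φ(4)) = (2,11) ∈ E(G2) ✓
  (0,5) → (φ(0),φ(5)) = (2,9) ∈ E(G2) ✓
  (0,6) → (φ(0),φ(6)) = (2,8) ∈ E(G2) ✓
  (0,10) → (φ(0),φ(10)) = (2,7) ∈ E(G2) ✓
  (0,11) → (φ(0),φ(11)) = (2,5) ∈ E(G2) ✓
  (1,2) → (φ(1),φ(2)) = (1,10) ∈ E(G2) ✓
  (1,3) → (φ(1),φ(3)) = (4,10) ∈ E(G2) ✓
  (1,5) → (φ(1),φ(5)) = (9,10) ∈ E(G2) ✓
  (1,6) → (φ(1),φ(6)) = (8,10) ∈ E(G2) ✓
  (1,7) → (φ(1),φ(7)) = (6,10) ∈ E(G2) ✓
  (1,8) → (φ(1),φ(8)) = (3,10) ∈ E(G2) ✓
  (1,9) → (φ(1),φ(9)) = (0,10) ∈ E(G2) ✓
  (1,11) → (φ(1),φ(11)) = (5,10) ∈ E(G2) ✓
  (2,3) → (φ(2),φ(3)) = (1,4) ∈ E(G2) ✓
  (2,4) → (φ(2),φ(4)) = (1,11) ∈ E(G2) ✓
  (2,6) → (φ(2),φ(6)) = (1,8) ∈ E(G2) ✓
  (2,8) → (φ(2),φ(8)) = (1,3) ∈ E(G2) ✓
  (2,9) → (φ(2),φ(9)) = (0,1) ∈ E(G2) ✓
  (3,4) → (φ(3),φ(4)) = (4,11) ∈ E(G2) ✓
  (3,6) → (φ(3),φ(6)) = (4,8) ∈ E(G2) ✓
  (3,8) → (φ(3),φ(8)) = (3,4) ∈ E(G2) ✓
  (4,6) → (φ(4),φ(6)) = (8,11) ∈ E(G2) ✓
  (4,7) → (φ(4),φ(7)) = (6,11) ∈ E(G2) ✓
  (4,8) → (φ(4),φ(8)) = (3,11) ∈ E(G2) ✓
  (4,9) → (φ(4),φ(9)) = (0,11) ∈ E(G2) ✓
  (4,10) → (φ(4),φ(10)) = (7,11) ∈ E(G2) ✓
  (4,11) → (φ(4),φ(11)) = (5,11) ∈ E(G2) ✓
  (5,6) → (φ(5),φ(6)) = (8,9) ∈ E(G2) ✓
  (5,7) → (φ(5),φ(7)) = (6,9) ∈ E(G2) ✓
  (5,8) → (φ(5),φ(8)) = (3,9) ∈ E(G2) ✓
  (5,9) → (φ(5),φ(9)) = (0,9) ∈ E(G2) ✓
  (5,10) → (φ(5),φ(10)) = (7,9) ∈ E(G2) ✓
  (6,8) → (φ(6),φ(8)) = (3,8) ∈ E(G2) ✓
  (6,9) → (φ(6),φ(9)) = (0,8) ∈ E(G2) ✓
  (7,8) → (φ(7),φ(8)) = (3,6) ∈ E(G2) ✓
  (7,9) → (φ(7),φ(9)) = (0,6) ∈ E(G2) ✓
  (8,9) → (φ(8),φ(9)) = (0,3) ∈ E(G2) ✓
  (8,11) → (φ(8),φ(11)) = (3,5) ∈ E(G2) ✓
  (9,10) → (φ(9),φ(10)) = (0,7) ∈ E(G2) ✓
  (9,11) → (φ(9),φ(11)) = (0,5) ∈ E(G2) ✓
  (10,11) → (φ(10),φ(11)) = (5,7) ∈ E(G2) ✓
All 41 edges of G1 map to edges of G2, and |E(G1)| = |E(G2)| = 41, so φ is a bijection on edges as well as vertices. Hence G1 ≅ G2.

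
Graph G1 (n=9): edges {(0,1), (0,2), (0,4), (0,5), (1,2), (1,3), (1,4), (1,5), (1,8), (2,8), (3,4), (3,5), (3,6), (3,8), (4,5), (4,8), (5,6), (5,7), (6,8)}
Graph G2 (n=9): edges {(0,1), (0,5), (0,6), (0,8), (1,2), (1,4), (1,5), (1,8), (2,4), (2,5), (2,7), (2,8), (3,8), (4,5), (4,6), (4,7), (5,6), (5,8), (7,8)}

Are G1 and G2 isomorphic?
Yes, isomorphic

The graphs are isomorphic.
One valid mapping φ: V(G1) → V(G2): 0→0, 1→5, 2→6, 3→2, 4→1, 5→8, 6→7, 7→3, 8→4

Verify φ preserves adjacency — for each edge of G1, its image is an edge of G2:
  (0,1) → (φ(0),φ(1)) = (0,5) ∈ E(G2) ✓
  (0,2) → (φ(0),φ(2)) = (0,6) ∈ E(G2) ✓
  (0,4) → (φ(0),φ(4)) = (0,1) ∈ E(G2) ✓
  (0,5) → (φ(0),φ(5)) = (0,8) ∈ E(G2) ✓
  (1,2) → (φ(1),φ(2)) = (5,6) ∈ E(G2) ✓
  (1,3) → (φ(1),φ(3)) = (2,5) ∈ E(G2) ✓
  (1,4) → (φ(1),φ(4)) = (1,5) ∈ E(G2) ✓
  (1,5) → (φ(1),φ(5)) = (5,8) ∈ E(G2) ✓
  (1,8) → (φ(1),φ(8)) = (4,5) ∈ E(G2) ✓
  (2,8) → (φ(2),φ(8)) = (4,6) ∈ E(G2) ✓
  (3,4) → (φ(3),φ(4)) = (1,2) ∈ E(G2) ✓
  (3,5) → (φ(3),φ(5)) = (2,8) ∈ E(G2) ✓
  (3,6) → (φ(3),φ(6)) = (2,7) ∈ E(G2) ✓
  (3,8) → (φ(3),φ(8)) = (2,4) ∈ E(G2) ✓
  (4,5) → (φ(4),φ(5)) = (1,8) ∈ E(G2) ✓
  (4,8) → (φ(4),φ(8)) = (1,4) ∈ E(G2) ✓
  (5,6) → (φ(5),φ(6)) = (7,8) ∈ E(G2) ✓
  (5,7) → (φ(5),φ(7)) = (3,8) ∈ E(G2) ✓
  (6,8) → (φ(6),φ(8)) = (4,7) ∈ E(G2) ✓
All 19 edges of G1 map to edges of G2, and |E(G1)| = |E(G2)| = 19, so φ is a bijection on edges as well as vertices. Hence G1 ≅ G2.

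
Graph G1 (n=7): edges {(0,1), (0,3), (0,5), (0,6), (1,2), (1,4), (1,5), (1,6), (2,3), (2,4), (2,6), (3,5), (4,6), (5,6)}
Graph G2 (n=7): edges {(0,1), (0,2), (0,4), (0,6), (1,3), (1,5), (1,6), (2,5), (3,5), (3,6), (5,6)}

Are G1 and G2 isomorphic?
No, not isomorphic

The graphs are NOT isomorphic.

Counting triangles (3-cliques): G1 has 9, G2 has 5.
Triangle count is an isomorphism invariant, so differing triangle counts rule out isomorphism.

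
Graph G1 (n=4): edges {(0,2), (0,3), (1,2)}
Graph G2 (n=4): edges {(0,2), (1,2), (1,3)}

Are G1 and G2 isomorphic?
Yes, isomorphic

The graphs are isomorphic.
One valid mapping φ: V(G1) → V(G2): 0→2, 1→3, 2→1, 3→0

Verify φ preserves adjacency — for each edge of G1, its image is an edge of G2:
  (0,2) → (φ(0),φ(2)) = (1,2) ∈ E(G2) ✓
  (0,3) → (φ(0),φ(3)) = (0,2) ∈ E(G2) ✓
  (1,2) → (φ(1),φ(2)) = (1,3) ∈ E(G2) ✓
All 3 edges of G1 map to edges of G2, and |E(G1)| = |E(G2)| = 3, so φ is a bijection on edges as well as vertices. Hence G1 ≅ G2.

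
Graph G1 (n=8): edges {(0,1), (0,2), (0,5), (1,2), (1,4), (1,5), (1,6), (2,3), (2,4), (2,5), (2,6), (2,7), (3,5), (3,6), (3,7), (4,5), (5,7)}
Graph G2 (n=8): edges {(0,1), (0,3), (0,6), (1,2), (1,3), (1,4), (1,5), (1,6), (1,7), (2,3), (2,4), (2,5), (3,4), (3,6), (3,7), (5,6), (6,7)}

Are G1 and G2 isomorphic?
Yes, isomorphic

The graphs are isomorphic.
One valid mapping φ: V(G1) → V(G2): 0→0, 1→6, 2→1, 3→2, 4→7, 5→3, 6→5, 7→4

Verify φ preserves adjacency — for each edge of G1, its image is an edge of G2:
  (0,1) → (φ(0),φ(1)) = (0,6) ∈ E(G2) ✓
  (0,2) → (φ(0),φ(2)) = (0,1) ∈ E(G2) ✓
  (0,5) → (φ(0),φ(5)) = (0,3) ∈ E(G2) ✓
  (1,2) → (φ(1),φ(2)) = (1,6) ∈ E(G2) ✓
  (1,4) → (φ(1),φ(4)) = (6,7) ∈ E(G2) ✓
  (1,5) → (φ(1),φ(5)) = (3,6) ∈ E(G2) ✓
  (1,6) → (φ(1),φ(6)) = (5,6) ∈ E(G2) ✓
  (2,3) → (φ(2),φ(3)) = (1,2) ∈ E(G2) ✓
  (2,4) → (φ(2),φ(4)) = (1,7) ∈ E(G2) ✓
  (2,5) → (φ(2),φ(5)) = (1,3) ∈ E(G2) ✓
  (2,6) → (φ(2),φ(6)) = (1,5) ∈ E(G2) ✓
  (2,7) → (φ(2),φ(7)) = (1,4) ∈ E(G2) ✓
  (3,5) → (φ(3),φ(5)) = (2,3) ∈ E(G2) ✓
  (3,6) → (φ(3),φ(6)) = (2,5) ∈ E(G2) ✓
  (3,7) → (φ(3),φ(7)) = (2,4) ∈ E(G2) ✓
  (4,5) → (φ(4),φ(5)) = (3,7) ∈ E(G2) ✓
  (5,7) → (φ(5),φ(7)) = (3,4) ∈ E(G2) ✓
All 17 edges of G1 map to edges of G2, and |E(G1)| = |E(G2)| = 17, so φ is a bijection on edges as well as vertices. Hence G1 ≅ G2.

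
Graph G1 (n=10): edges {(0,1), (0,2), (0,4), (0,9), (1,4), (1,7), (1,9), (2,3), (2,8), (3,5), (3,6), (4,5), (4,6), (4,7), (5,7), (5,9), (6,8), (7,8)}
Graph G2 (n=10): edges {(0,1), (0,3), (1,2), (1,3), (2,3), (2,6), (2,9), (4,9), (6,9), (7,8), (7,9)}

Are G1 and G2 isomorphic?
No, not isomorphic

The graphs are NOT isomorphic.

Connected components of G1: 1 component(s) with vertex sets [[0, 1, 2, 3, 4, 5, 6, 7, 8, 9]], sizes [10].
Connected components of G2: 2 component(s) with vertex sets [[5], [0, 1, 2, 3, 4, 6, 7, 8, 9]], sizes [1, 9].
The number of connected components (and the multiset of component sizes) is an isomorphism invariant — an isomorphism maps each component of G1 bijectively onto a component of G2. Since G1 has 1 component(s) and G2 has 2, they cannot be isomorphic.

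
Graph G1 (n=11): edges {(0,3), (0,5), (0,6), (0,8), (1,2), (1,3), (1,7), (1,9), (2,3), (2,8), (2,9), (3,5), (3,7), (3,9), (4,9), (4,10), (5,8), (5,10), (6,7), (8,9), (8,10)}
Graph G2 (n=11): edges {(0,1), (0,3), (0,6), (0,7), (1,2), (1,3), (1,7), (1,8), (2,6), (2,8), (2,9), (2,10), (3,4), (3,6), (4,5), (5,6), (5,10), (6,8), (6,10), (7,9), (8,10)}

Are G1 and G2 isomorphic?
Yes, isomorphic

The graphs are isomorphic.
One valid mapping φ: V(G1) → V(G2): 0→3, 1→10, 2→8, 3→6, 4→9, 5→0, 6→4, 7→5, 8→1, 9→2, 10→7

Verify φ preserves adjacency — for each edge of G1, its image is an edge of G2:
  (0,3) → (φ(0),φ(3)) = (3,6) ∈ E(G2) ✓
  (0,5) → (φ(0),φ(5)) = (0,3) ∈ E(G2) ✓
  (0,6) → (φ(0),φ(6)) = (3,4) ∈ E(G2) ✓
  (0,8) → (φ(0),φ(8)) = (1,3) ∈ E(G2) ✓
  (1,2) → (φ(1),φ(2)) = (8,10) ∈ E(G2) ✓
  (1,3) → (φ(1),φ(3)) = (6,10) ∈ E(G2) ✓
  (1,7) → (φ(1),φ(7)) = (5,10) ∈ E(G2) ✓
  (1,9) → (φ(1),φ(9)) = (2,10) ∈ E(G2) ✓
  (2,3) → (φ(2),φ(3)) = (6,8) ∈ E(G2) ✓
  (2,8) → (φ(2),φ(8)) = (1,8) ∈ E(G2) ✓
  (2,9) → (φ(2),φ(9)) = (2,8) ∈ E(G2) ✓
  (3,5) → (φ(3),φ(5)) = (0,6) ∈ E(G2) ✓
  (3,7) → (φ(3),φ(7)) = (5,6) ∈ E(G2) ✓
  (3,9) → (φ(3),φ(9)) = (2,6) ∈ E(G2) ✓
  (4,9) → (φ(4),φ(9)) = (2,9) ∈ E(G2) ✓
  (4,10) → (φ(4),φ(10)) = (7,9) ∈ E(G2) ✓
  (5,8) → (φ(5),φ(8)) = (0,1) ∈ E(G2) ✓
  (5,10) → (φ(5),φ(10)) = (0,7) ∈ E(G2) ✓
  (6,7) → (φ(6),φ(7)) = (4,5) ∈ E(G2) ✓
  (8,9) → (φ(8),φ(9)) = (1,2) ∈ E(G2) ✓
  (8,10) → (φ(8),φ(10)) = (1,7) ∈ E(G2) ✓
All 21 edges of G1 map to edges of G2, and |E(G1)| = |E(G2)| = 21, so φ is a bijection on edges as well as vertices. Hence G1 ≅ G2.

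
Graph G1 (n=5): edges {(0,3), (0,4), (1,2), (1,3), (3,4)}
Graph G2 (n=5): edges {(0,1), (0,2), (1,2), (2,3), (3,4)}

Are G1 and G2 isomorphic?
Yes, isomorphic

The graphs are isomorphic.
One valid mapping φ: V(G1) → V(G2): 0→1, 1→3, 2→4, 3→2, 4→0

Verify φ preserves adjacency — for each edge of G1, its image is an edge of G2:
  (0,3) → (φ(0),φ(3)) = (1,2) ∈ E(G2) ✓
  (0,4) → (φ(0),φ(4)) = (0,1) ∈ E(G2) ✓
  (1,2) → (φ(1),φ(2)) = (3,4) ∈ E(G2) ✓
  (1,3) → (φ(1),φ(3)) = (2,3) ∈ E(G2) ✓
  (3,4) → (φ(3),φ(4)) = (0,2) ∈ E(G2) ✓
All 5 edges of G1 map to edges of G2, and |E(G1)| = |E(G2)| = 5, so φ is a bijection on edges as well as vertices. Hence G1 ≅ G2.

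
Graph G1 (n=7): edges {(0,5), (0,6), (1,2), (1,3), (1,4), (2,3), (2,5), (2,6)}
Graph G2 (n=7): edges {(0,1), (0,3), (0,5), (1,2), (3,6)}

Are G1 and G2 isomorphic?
No, not isomorphic

The graphs are NOT isomorphic.

Connected components of G1: 1 component(s) with vertex sets [[0, 1, 2, 3, 4, 5, 6]], sizes [7].
Connected components of G2: 2 component(s) with vertex sets [[4], [0, 1, 2, 3, 5, 6]], sizes [1, 6].
The number of connected components (and the multiset of component sizes) is an isomorphism invariant — an isomorphism maps each component of G1 bijectively onto a component of G2. Since G1 has 1 component(s) and G2 has 2, they cannot be isomorphic.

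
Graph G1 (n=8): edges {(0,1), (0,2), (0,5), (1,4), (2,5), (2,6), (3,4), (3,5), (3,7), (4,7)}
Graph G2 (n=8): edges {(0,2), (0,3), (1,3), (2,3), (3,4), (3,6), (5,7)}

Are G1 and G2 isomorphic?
No, not isomorphic

The graphs are NOT isomorphic.

Connected components of G1: 1 component(s) with vertex sets [[0, 1, 2, 3, 4, 5, 6, 7]], sizes [8].
Connected components of G2: 2 component(s) with vertex sets [[5, 7], [0, 1, 2, 3, 4, 6]], sizes [2, 6].
The number of connected components (and the multiset of component sizes) is an isomorphism invariant — an isomorphism maps each component of G1 bijectively onto a component of G2. Since G1 has 1 component(s) and G2 has 2, they cannot be isomorphic.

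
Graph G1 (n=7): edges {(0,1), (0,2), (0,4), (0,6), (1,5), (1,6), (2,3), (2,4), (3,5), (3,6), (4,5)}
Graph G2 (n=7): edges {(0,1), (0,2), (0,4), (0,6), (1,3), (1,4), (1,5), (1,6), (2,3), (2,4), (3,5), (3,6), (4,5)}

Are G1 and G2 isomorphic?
No, not isomorphic

The graphs are NOT isomorphic.

Counting edges: G1 has 11 edge(s); G2 has 13 edge(s).
Edge count is an isomorphism invariant (a bijection on vertices induces a bijection on edges), so differing edge counts rule out isomorphism.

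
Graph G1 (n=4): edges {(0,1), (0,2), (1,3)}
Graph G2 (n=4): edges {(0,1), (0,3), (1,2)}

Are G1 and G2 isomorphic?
Yes, isomorphic

The graphs are isomorphic.
One valid mapping φ: V(G1) → V(G2): 0→0, 1→1, 2→3, 3→2

Verify φ preserves adjacency — for each edge of G1, its image is an edge of G2:
  (0,1) → (φ(0),φ(1)) = (0,1) ∈ E(G2) ✓
  (0,2) → (φ(0),φ(2)) = (0,3) ∈ E(G2) ✓
  (1,3) → (φ(1),φ(3)) = (1,2) ∈ E(G2) ✓
All 3 edges of G1 map to edges of G2, and |E(G1)| = |E(G2)| = 3, so φ is a bijection on edges as well as vertices. Hence G1 ≅ G2.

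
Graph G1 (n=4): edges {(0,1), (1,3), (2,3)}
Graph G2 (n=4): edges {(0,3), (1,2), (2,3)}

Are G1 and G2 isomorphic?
Yes, isomorphic

The graphs are isomorphic.
One valid mapping φ: V(G1) → V(G2): 0→1, 1→2, 2→0, 3→3

Verify φ preserves adjacency — for each edge of G1, its image is an edge of G2:
  (0,1) → (φ(0),φ(1)) = (1,2) ∈ E(G2) ✓
  (1,3) → (φ(1),φ(3)) = (2,3) ∈ E(G2) ✓
  (2,3) → (φ(2),φ(3)) = (0,3) ∈ E(G2) ✓
All 3 edges of G1 map to edges of G2, and |E(G1)| = |E(G2)| = 3, so φ is a bijection on edges as well as vertices. Hence G1 ≅ G2.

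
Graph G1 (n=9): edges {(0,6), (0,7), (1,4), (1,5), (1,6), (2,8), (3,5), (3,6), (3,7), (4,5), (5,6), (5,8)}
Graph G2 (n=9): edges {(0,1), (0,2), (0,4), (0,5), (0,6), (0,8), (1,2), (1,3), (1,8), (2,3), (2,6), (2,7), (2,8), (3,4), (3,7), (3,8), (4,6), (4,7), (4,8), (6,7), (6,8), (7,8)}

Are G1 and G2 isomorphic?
No, not isomorphic

The graphs are NOT isomorphic.

Counting triangles (3-cliques): G1 has 3, G2 has 22.
Triangle count is an isomorphism invariant, so differing triangle counts rule out isomorphism.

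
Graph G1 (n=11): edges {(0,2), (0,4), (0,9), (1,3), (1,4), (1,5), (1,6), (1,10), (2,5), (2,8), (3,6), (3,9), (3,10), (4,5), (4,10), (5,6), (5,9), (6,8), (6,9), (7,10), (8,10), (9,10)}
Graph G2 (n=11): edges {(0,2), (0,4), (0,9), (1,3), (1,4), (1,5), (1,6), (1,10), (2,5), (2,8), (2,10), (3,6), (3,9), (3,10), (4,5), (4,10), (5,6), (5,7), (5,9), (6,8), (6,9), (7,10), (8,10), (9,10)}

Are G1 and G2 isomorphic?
No, not isomorphic

The graphs are NOT isomorphic.

Counting edges: G1 has 22 edge(s); G2 has 24 edge(s).
Edge count is an isomorphism invariant (a bijection on vertices induces a bijection on edges), so differing edge counts rule out isomorphism.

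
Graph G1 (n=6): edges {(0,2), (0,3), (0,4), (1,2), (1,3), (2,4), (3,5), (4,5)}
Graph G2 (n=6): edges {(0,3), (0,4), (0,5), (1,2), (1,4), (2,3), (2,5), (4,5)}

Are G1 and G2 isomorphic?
Yes, isomorphic

The graphs are isomorphic.
One valid mapping φ: V(G1) → V(G2): 0→5, 1→1, 2→4, 3→2, 4→0, 5→3

Verify φ preserves adjacency — for each edge of G1, its image is an edge of G2:
  (0,2) → (φ(0),φ(2)) = (4,5) ∈ E(G2) ✓
  (0,3) → (φ(0),φ(3)) = (2,5) ∈ E(G2) ✓
  (0,4) → (φ(0),φ(4)) = (0,5) ∈ E(G2) ✓
  (1,2) → (φ(1),φ(2)) = (1,4) ∈ E(G2) ✓
  (1,3) → (φ(1),φ(3)) = (1,2) ∈ E(G2) ✓
  (2,4) → (φ(2),φ(4)) = (0,4) ∈ E(G2) ✓
  (3,5) → (φ(3),φ(5)) = (2,3) ∈ E(G2) ✓
  (4,5) → (φ(4),φ(5)) = (0,3) ∈ E(G2) ✓
All 8 edges of G1 map to edges of G2, and |E(G1)| = |E(G2)| = 8, so φ is a bijection on edges as well as vertices. Hence G1 ≅ G2.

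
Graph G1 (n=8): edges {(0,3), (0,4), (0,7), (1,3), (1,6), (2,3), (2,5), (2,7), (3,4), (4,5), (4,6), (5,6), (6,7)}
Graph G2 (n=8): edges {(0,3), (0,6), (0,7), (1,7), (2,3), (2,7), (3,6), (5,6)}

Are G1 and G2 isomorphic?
No, not isomorphic

The graphs are NOT isomorphic.

Degrees in G1: deg(0)=3, deg(1)=2, deg(2)=3, deg(3)=4, deg(4)=4, deg(5)=3, deg(6)=4, deg(7)=3.
Sorted degree sequence of G1: [4, 4, 4, 3, 3, 3, 3, 2].
Degrees in G2: deg(0)=3, deg(1)=1, deg(2)=2, deg(3)=3, deg(4)=0, deg(5)=1, deg(6)=3, deg(7)=3.
Sorted degree sequence of G2: [3, 3, 3, 3, 2, 1, 1, 0].
The (sorted) degree sequence is an isomorphism invariant, so since G1 and G2 have different degree sequences they cannot be isomorphic.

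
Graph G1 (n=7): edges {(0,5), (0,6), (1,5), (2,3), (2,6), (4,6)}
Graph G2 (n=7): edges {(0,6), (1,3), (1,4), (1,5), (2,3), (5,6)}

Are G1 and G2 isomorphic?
Yes, isomorphic

The graphs are isomorphic.
One valid mapping φ: V(G1) → V(G2): 0→5, 1→0, 2→3, 3→2, 4→4, 5→6, 6→1

Verify φ preserves adjacency — for each edge of G1, its image is an edge of G2:
  (0,5) → (φ(0),φ(5)) = (5,6) ∈ E(G2) ✓
  (0,6) → (φ(0),φ(6)) = (1,5) ∈ E(G2) ✓
  (1,5) → (φ(1),φ(5)) = (0,6) ∈ E(G2) ✓
  (2,3) → (φ(2),φ(3)) = (2,3) ∈ E(G2) ✓
  (2,6) → (φ(2),φ(6)) = (1,3) ∈ E(G2) ✓
  (4,6) → (φ(4),φ(6)) = (1,4) ∈ E(G2) ✓
All 6 edges of G1 map to edges of G2, and |E(G1)| = |E(G2)| = 6, so φ is a bijection on edges as well as vertices. Hence G1 ≅ G2.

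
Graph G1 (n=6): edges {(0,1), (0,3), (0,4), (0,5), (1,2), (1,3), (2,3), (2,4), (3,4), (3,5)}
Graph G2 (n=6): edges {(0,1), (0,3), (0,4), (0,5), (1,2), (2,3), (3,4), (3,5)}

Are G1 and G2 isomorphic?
No, not isomorphic

The graphs are NOT isomorphic.

Counting edges: G1 has 10 edge(s); G2 has 8 edge(s).
Edge count is an isomorphism invariant (a bijection on vertices induces a bijection on edges), so differing edge counts rule out isomorphism.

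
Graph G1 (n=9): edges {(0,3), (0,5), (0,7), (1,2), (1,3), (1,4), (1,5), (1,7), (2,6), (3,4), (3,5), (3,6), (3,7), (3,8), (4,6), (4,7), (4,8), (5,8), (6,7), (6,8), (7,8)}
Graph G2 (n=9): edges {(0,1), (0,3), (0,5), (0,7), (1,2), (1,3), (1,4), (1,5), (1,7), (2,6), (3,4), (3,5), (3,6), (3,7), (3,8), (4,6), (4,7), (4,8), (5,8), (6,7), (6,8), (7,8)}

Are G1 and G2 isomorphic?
No, not isomorphic

The graphs are NOT isomorphic.

Counting edges: G1 has 21 edge(s); G2 has 22 edge(s).
Edge count is an isomorphism invariant (a bijection on vertices induces a bijection on edges), so differing edge counts rule out isomorphism.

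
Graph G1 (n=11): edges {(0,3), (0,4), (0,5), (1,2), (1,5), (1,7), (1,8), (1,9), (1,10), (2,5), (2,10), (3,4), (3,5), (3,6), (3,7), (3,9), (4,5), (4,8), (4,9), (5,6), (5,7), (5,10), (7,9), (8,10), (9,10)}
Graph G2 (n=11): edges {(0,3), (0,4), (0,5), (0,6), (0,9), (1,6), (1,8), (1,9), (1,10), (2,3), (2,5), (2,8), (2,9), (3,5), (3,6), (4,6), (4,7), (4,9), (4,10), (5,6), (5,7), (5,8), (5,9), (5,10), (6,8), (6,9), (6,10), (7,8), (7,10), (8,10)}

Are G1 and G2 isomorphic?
No, not isomorphic

The graphs are NOT isomorphic.

Degrees in G1: deg(0)=3, deg(1)=6, deg(2)=3, deg(3)=6, deg(4)=5, deg(5)=8, deg(6)=2, deg(7)=4, deg(8)=3, deg(9)=5, deg(10)=5.
Sorted degree sequence of G1: [8, 6, 6, 5, 5, 5, 4, 3, 3, 3, 2].
Degrees in G2: deg(0)=5, deg(1)=4, deg(2)=4, deg(3)=4, deg(4)=5, deg(5)=8, deg(6)=8, deg(7)=4, deg(8)=6, deg(9)=6, deg(10)=6.
Sorted degree sequence of G2: [8, 8, 6, 6, 6, 5, 5, 4, 4, 4, 4].
The (sorted) degree sequence is an isomorphism invariant, so since G1 and G2 have different degree sequences they cannot be isomorphic.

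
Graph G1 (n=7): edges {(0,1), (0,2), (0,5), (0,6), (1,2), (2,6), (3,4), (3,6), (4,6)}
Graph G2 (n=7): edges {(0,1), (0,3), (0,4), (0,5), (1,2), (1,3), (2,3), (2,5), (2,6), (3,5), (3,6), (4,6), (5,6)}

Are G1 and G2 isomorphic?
No, not isomorphic

The graphs are NOT isomorphic.

Degrees in G1: deg(0)=4, deg(1)=2, deg(2)=3, deg(3)=2, deg(4)=2, deg(5)=1, deg(6)=4.
Sorted degree sequence of G1: [4, 4, 3, 2, 2, 2, 1].
Degrees in G2: deg(0)=4, deg(1)=3, deg(2)=4, deg(3)=5, deg(4)=2, deg(5)=4, deg(6)=4.
Sorted degree sequence of G2: [5, 4, 4, 4, 4, 3, 2].
The (sorted) degree sequence is an isomorphism invariant, so since G1 and G2 have different degree sequences they cannot be isomorphic.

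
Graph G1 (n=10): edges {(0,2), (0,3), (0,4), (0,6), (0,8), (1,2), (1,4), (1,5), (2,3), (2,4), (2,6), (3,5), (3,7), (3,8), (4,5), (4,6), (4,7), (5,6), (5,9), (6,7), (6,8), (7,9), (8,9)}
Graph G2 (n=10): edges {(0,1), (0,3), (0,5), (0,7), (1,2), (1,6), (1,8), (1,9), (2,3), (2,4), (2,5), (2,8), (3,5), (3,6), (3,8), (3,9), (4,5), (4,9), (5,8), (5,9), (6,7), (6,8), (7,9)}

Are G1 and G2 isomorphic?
Yes, isomorphic

The graphs are isomorphic.
One valid mapping φ: V(G1) → V(G2): 0→8, 1→4, 2→2, 3→1, 4→5, 5→9, 6→3, 7→0, 8→6, 9→7

Verify φ preserves adjacency — for each edge of G1, its image is an edge of G2:
  (0,2) → (φ(0),φ(2)) = (2,8) ∈ E(G2) ✓
  (0,3) → (φ(0),φ(3)) = (1,8) ∈ E(G2) ✓
  (0,4) → (φ(0),φ(4)) = (5,8) ∈ E(G2) ✓
  (0,6) → (φ(0),φ(6)) = (3,8) ∈ E(G2) ✓
  (0,8) → (φ(0),φ(8)) = (6,8) ∈ E(G2) ✓
  (1,2) → (φ(1),φ(2)) = (2,4) ∈ E(G2) ✓
  (1,4) → (φ(1),φ(4)) = (4,5) ∈ E(G2) ✓
  (1,5) → (φ(1),φ(5)) = (4,9) ∈ E(G2) ✓
  (2,3) → (φ(2),φ(3)) = (1,2) ∈ E(G2) ✓
  (2,4) → (φ(2),φ(4)) = (2,5) ∈ E(G2) ✓
  (2,6) → (φ(2),φ(6)) = (2,3) ∈ E(G2) ✓
  (3,5) → (φ(3),φ(5)) = (1,9) ∈ E(G2) ✓
  (3,7) → (φ(3),φ(7)) = (0,1) ∈ E(G2) ✓
  (3,8) → (φ(3),φ(8)) = (1,6) ∈ E(G2) ✓
  (4,5) → (φ(4),φ(5)) = (5,9) ∈ E(G2) ✓
  (4,6) → (φ(4),φ(6)) = (3,5) ∈ E(G2) ✓
  (4,7) → (φ(4),φ(7)) = (0,5) ∈ E(G2) ✓
  (5,6) → (φ(5),φ(6)) = (3,9) ∈ E(G2) ✓
  (5,9) → (φ(5),φ(9)) = (7,9) ∈ E(G2) ✓
  (6,7) → (φ(6),φ(7)) = (0,3) ∈ E(G2) ✓
  (6,8) → (φ(6),φ(8)) = (3,6) ∈ E(G2) ✓
  (7,9) → (φ(7),φ(9)) = (0,7) ∈ E(G2) ✓
  (8,9) → (φ(8),φ(9)) = (6,7) ∈ E(G2) ✓
All 23 edges of G1 map to edges of G2, and |E(G1)| = |E(G2)| = 23, so φ is a bijection on edges as well as vertices. Hence G1 ≅ G2.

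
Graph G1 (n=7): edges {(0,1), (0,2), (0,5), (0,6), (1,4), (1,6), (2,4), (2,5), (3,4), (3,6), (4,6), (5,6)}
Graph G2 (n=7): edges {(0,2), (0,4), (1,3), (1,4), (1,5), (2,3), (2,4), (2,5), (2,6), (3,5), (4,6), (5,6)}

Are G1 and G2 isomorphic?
Yes, isomorphic

The graphs are isomorphic.
One valid mapping φ: V(G1) → V(G2): 0→5, 1→6, 2→1, 3→0, 4→4, 5→3, 6→2

Verify φ preserves adjacency — for each edge of G1, its image is an edge of G2:
  (0,1) → (φ(0),φ(1)) = (5,6) ∈ E(G2) ✓
  (0,2) → (φ(0),φ(2)) = (1,5) ∈ E(G2) ✓
  (0,5) → (φ(0),φ(5)) = (3,5) ∈ E(G2) ✓
  (0,6) → (φ(0),φ(6)) = (2,5) ∈ E(G2) ✓
  (1,4) → (φ(1),φ(4)) = (4,6) ∈ E(G2) ✓
  (1,6) → (φ(1),φ(6)) = (2,6) ∈ E(G2) ✓
  (2,4) → (φ(2),φ(4)) = (1,4) ∈ E(G2) ✓
  (2,5) → (φ(2),φ(5)) = (1,3) ∈ E(G2) ✓
  (3,4) → (φ(3),φ(4)) = (0,4) ∈ E(G2) ✓
  (3,6) → (φ(3),φ(6)) = (0,2) ∈ E(G2) ✓
  (4,6) → (φ(4),φ(6)) = (2,4) ∈ E(G2) ✓
  (5,6) → (φ(5),φ(6)) = (2,3) ∈ E(G2) ✓
All 12 edges of G1 map to edges of G2, and |E(G1)| = |E(G2)| = 12, so φ is a bijection on edges as well as vertices. Hence G1 ≅ G2.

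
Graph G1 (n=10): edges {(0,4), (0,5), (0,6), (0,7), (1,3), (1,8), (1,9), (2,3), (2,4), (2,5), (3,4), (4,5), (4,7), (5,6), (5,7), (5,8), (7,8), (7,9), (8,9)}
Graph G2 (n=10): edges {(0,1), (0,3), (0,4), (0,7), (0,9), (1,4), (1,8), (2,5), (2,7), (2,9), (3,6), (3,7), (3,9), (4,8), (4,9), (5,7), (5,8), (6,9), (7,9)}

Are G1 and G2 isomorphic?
Yes, isomorphic

The graphs are isomorphic.
One valid mapping φ: V(G1) → V(G2): 0→3, 1→8, 2→2, 3→5, 4→7, 5→9, 6→6, 7→0, 8→4, 9→1

Verify φ preserves adjacency — for each edge of G1, its image is an edge of G2:
  (0,4) → (φ(0),φ(4)) = (3,7) ∈ E(G2) ✓
  (0,5) → (φ(0),φ(5)) = (3,9) ∈ E(G2) ✓
  (0,6) → (φ(0),φ(6)) = (3,6) ∈ E(G2) ✓
  (0,7) → (φ(0),φ(7)) = (0,3) ∈ E(G2) ✓
  (1,3) → (φ(1),φ(3)) = (5,8) ∈ E(G2) ✓
  (1,8) → (φ(1),φ(8)) = (4,8) ∈ E(G2) ✓
  (1,9) → (φ(1),φ(9)) = (1,8) ∈ E(G2) ✓
  (2,3) → (φ(2),φ(3)) = (2,5) ∈ E(G2) ✓
  (2,4) → (φ(2),φ(4)) = (2,7) ∈ E(G2) ✓
  (2,5) → (φ(2),φ(5)) = (2,9) ∈ E(G2) ✓
  (3,4) → (φ(3),φ(4)) = (5,7) ∈ E(G2) ✓
  (4,5) → (φ(4),φ(5)) = (7,9) ∈ E(G2) ✓
  (4,7) → (φ(4),φ(7)) = (0,7) ∈ E(G2) ✓
  (5,6) → (φ(5),φ(6)) = (6,9) ∈ E(G2) ✓
  (5,7) → (φ(5),φ(7)) = (0,9) ∈ E(G2) ✓
  (5,8) → (φ(5),φ(8)) = (4,9) ∈ E(G2) ✓
  (7,8) → (φ(7),φ(8)) = (0,4) ∈ E(G2) ✓
  (7,9) → (φ(7),φ(9)) = (0,1) ∈ E(G2) ✓
  (8,9) → (φ(8),φ(9)) = (1,4) ∈ E(G2) ✓
All 19 edges of G1 map to edges of G2, and |E(G1)| = |E(G2)| = 19, so φ is a bijection on edges as well as vertices. Hence G1 ≅ G2.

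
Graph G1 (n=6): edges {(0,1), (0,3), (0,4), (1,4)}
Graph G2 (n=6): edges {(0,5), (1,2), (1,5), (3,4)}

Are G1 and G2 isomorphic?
No, not isomorphic

The graphs are NOT isomorphic.

Connected components of G1: 3 component(s) with vertex sets [[2], [5], [0, 1, 3, 4]], sizes [1, 1, 4].
Connected components of G2: 2 component(s) with vertex sets [[3, 4], [0, 1, 2, 5]], sizes [2, 4].
The number of connected components (and the multiset of component sizes) is an isomorphism invariant — an isomorphism maps each component of G1 bijectively onto a component of G2. Since G1 has 3 component(s) and G2 has 2, they cannot be isomorphic.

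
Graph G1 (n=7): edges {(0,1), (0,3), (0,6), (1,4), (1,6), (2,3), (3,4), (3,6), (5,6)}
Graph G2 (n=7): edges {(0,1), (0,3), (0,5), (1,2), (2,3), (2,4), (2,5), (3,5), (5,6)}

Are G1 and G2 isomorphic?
Yes, isomorphic

The graphs are isomorphic.
One valid mapping φ: V(G1) → V(G2): 0→3, 1→0, 2→4, 3→2, 4→1, 5→6, 6→5

Verify φ preserves adjacency — for each edge of G1, its image is an edge of G2:
  (0,1) → (φ(0),φ(1)) = (0,3) ∈ E(G2) ✓
  (0,3) → (φ(0),φ(3)) = (2,3) ∈ E(G2) ✓
  (0,6) → (φ(0),φ(6)) = (3,5) ∈ E(G2) ✓
  (1,4) → (φ(1),φ(4)) = (0,1) ∈ E(G2) ✓
  (1,6) → (φ(1),φ(6)) = (0,5) ∈ E(G2) ✓
  (2,3) → (φ(2),φ(3)) = (2,4) ∈ E(G2) ✓
  (3,4) → (φ(3),φ(4)) = (1,2) ∈ E(G2) ✓
  (3,6) → (φ(3),φ(6)) = (2,5) ∈ E(G2) ✓
  (5,6) → (φ(5),φ(6)) = (5,6) ∈ E(G2) ✓
All 9 edges of G1 map to edges of G2, and |E(G1)| = |E(G2)| = 9, so φ is a bijection on edges as well as vertices. Hence G1 ≅ G2.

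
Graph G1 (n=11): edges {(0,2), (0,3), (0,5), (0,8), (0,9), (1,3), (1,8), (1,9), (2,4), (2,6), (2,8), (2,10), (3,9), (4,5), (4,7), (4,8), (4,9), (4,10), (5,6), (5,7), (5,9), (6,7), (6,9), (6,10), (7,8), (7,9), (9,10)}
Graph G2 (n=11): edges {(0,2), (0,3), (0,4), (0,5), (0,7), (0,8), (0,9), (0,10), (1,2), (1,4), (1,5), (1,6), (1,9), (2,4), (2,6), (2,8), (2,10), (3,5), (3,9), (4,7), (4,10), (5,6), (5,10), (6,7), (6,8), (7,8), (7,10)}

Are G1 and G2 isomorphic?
Yes, isomorphic

The graphs are isomorphic.
One valid mapping φ: V(G1) → V(G2): 0→5, 1→9, 2→6, 3→3, 4→2, 5→10, 6→7, 7→4, 8→1, 9→0, 10→8

Verify φ preserves adjacency — for each edge of G1, its image is an edge of G2:
  (0,2) → (φ(0),φ(2)) = (5,6) ∈ E(G2) ✓
  (0,3) → (φ(0),φ(3)) = (3,5) ∈ E(G2) ✓
  (0,5) → (φ(0),φ(5)) = (5,10) ∈ E(G2) ✓
  (0,8) → (φ(0),φ(8)) = (1,5) ∈ E(G2) ✓
  (0,9) → (φ(0),φ(9)) = (0,5) ∈ E(G2) ✓
  (1,3) → (φ(1),φ(3)) = (3,9) ∈ E(G2) ✓
  (1,8) → (φ(1),φ(8)) = (1,9) ∈ E(G2) ✓
  (1,9) → (φ(1),φ(9)) = (0,9) ∈ E(G2) ✓
  (2,4) → (φ(2),φ(4)) = (2,6) ∈ E(G2) ✓
  (2,6) → (φ(2),φ(6)) = (6,7) ∈ E(G2) ✓
  (2,8) → (φ(2),φ(8)) = (1,6) ∈ E(G2) ✓
  (2,10) → (φ(2),φ(10)) = (6,8) ∈ E(G2) ✓
  (3,9) → (φ(3),φ(9)) = (0,3) ∈ E(G2) ✓
  (4,5) → (φ(4),φ(5)) = (2,10) ∈ E(G2) ✓
  (4,7) → (φ(4),φ(7)) = (2,4) ∈ E(G2) ✓
  (4,8) → (φ(4),φ(8)) = (1,2) ∈ E(G2) ✓
  (4,9) → (φ(4),φ(9)) = (0,2) ∈ E(G2) ✓
  (4,10) → (φ(4),φ(10)) = (2,8) ∈ E(G2) ✓
  (5,6) → (φ(5),φ(6)) = (7,10) ∈ E(G2) ✓
  (5,7) → (φ(5),φ(7)) = (4,10) ∈ E(G2) ✓
  (5,9) → (φ(5),φ(9)) = (0,10) ∈ E(G2) ✓
  (6,7) → (φ(6),φ(7)) = (4,7) ∈ E(G2) ✓
  (6,9) → (φ(6),φ(9)) = (0,7) ∈ E(G2) ✓
  (6,10) → (φ(6),φ(10)) = (7,8) ∈ E(G2) ✓
  (7,8) → (φ(7),φ(8)) = (1,4) ∈ E(G2) ✓
  (7,9) → (φ(7),φ(9)) = (0,4) ∈ E(G2) ✓
  (9,10) → (φ(9),φ(10)) = (0,8) ∈ E(G2) ✓
All 27 edges of G1 map to edges of G2, and |E(G1)| = |E(G2)| = 27, so φ is a bijection on edges as well as vertices. Hence G1 ≅ G2.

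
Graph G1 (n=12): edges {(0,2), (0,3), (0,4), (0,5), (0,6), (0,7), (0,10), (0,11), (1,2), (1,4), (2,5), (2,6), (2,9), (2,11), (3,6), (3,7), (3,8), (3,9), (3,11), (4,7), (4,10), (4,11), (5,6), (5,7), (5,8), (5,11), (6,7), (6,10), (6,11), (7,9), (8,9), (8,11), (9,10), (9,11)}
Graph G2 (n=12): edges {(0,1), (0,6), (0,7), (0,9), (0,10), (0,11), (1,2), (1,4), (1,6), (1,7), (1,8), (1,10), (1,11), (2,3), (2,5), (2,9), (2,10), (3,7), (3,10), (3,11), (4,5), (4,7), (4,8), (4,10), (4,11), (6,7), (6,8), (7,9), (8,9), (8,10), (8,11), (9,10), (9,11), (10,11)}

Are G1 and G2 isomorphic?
Yes, isomorphic

The graphs are isomorphic.
One valid mapping φ: V(G1) → V(G2): 0→10, 1→5, 2→4, 3→0, 4→2, 5→8, 6→11, 7→9, 8→6, 9→7, 10→3, 11→1

Verify φ preserves adjacency — for each edge of G1, its image is an edge of G2:
  (0,2) → (φ(0),φ(2)) = (4,10) ∈ E(G2) ✓
  (0,3) → (φ(0),φ(3)) = (0,10) ∈ E(G2) ✓
  (0,4) → (φ(0),φ(4)) = (2,10) ∈ E(G2) ✓
  (0,5) → (φ(0),φ(5)) = (8,10) ∈ E(G2) ✓
  (0,6) → (φ(0),φ(6)) = (10,11) ∈ E(G2) ✓
  (0,7) → (φ(0),φ(7)) = (9,10) ∈ E(G2) ✓
  (0,10) → (φ(0),φ(10)) = (3,10) ∈ E(G2) ✓
  (0,11) → (φ(0),φ(11)) = (1,10) ∈ E(G2) ✓
  (1,2) → (φ(1),φ(2)) = (4,5) ∈ E(G2) ✓
  (1,4) → (φ(1),φ(4)) = (2,5) ∈ E(G2) ✓
  (2,5) → (φ(2),φ(5)) = (4,8) ∈ E(G2) ✓
  (2,6) → (φ(2),φ(6)) = (4,11) ∈ E(G2) ✓
  (2,9) → (φ(2),φ(9)) = (4,7) ∈ E(G2) ✓
  (2,11) → (φ(2),φ(11)) = (1,4) ∈ E(G2) ✓
  (3,6) → (φ(3),φ(6)) = (0,11) ∈ E(G2) ✓
  (3,7) → (φ(3),φ(7)) = (0,9) ∈ E(G2) ✓
  (3,8) → (φ(3),φ(8)) = (0,6) ∈ E(G2) ✓
  (3,9) → (φ(3),φ(9)) = (0,7) ∈ E(G2) ✓
  (3,11) → (φ(3),φ(11)) = (0,1) ∈ E(G2) ✓
  (4,7) → (φ(4),φ(7)) = (2,9) ∈ E(G2) ✓
  (4,10) → (φ(4),φ(10)) = (2,3) ∈ E(G2) ✓
  (4,11) → (φ(4),φ(11)) = (1,2) ∈ E(G2) ✓
  (5,6) → (φ(5),φ(6)) = (8,11) ∈ E(G2) ✓
  (5,7) → (φ(5),φ(7)) = (8,9) ∈ E(G2) ✓
  (5,8) → (φ(5),φ(8)) = (6,8) ∈ E(G2) ✓
  (5,11) → (φ(5),φ(11)) = (1,8) ∈ E(G2) ✓
  (6,7) → (φ(6),φ(7)) = (9,11) ∈ E(G2) ✓
  (6,10) → (φ(6),φ(10)) = (3,11) ∈ E(G2) ✓
  (6,11) → (φ(6),φ(11)) = (1,11) ∈ E(G2) ✓
  (7,9) → (φ(7),φ(9)) = (7,9) ∈ E(G2) ✓
  (8,9) → (φ(8),φ(9)) = (6,7) ∈ E(G2) ✓
  (8,11) → (φ(8),φ(11)) = (1,6) ∈ E(G2) ✓
  (9,10) → (φ(9),φ(10)) = (3,7) ∈ E(G2) ✓
  (9,11) → (φ(9),φ(11)) = (1,7) ∈ E(G2) ✓
All 34 edges of G1 map to edges of G2, and |E(G1)| = |E(G2)| = 34, so φ is a bijection on edges as well as vertices. Hence G1 ≅ G2.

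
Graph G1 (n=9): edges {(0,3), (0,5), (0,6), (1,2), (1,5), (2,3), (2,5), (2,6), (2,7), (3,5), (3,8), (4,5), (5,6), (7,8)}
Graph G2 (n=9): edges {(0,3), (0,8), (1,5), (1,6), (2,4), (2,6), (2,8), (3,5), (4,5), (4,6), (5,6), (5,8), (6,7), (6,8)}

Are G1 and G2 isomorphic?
Yes, isomorphic

The graphs are isomorphic.
One valid mapping φ: V(G1) → V(G2): 0→2, 1→1, 2→5, 3→8, 4→7, 5→6, 6→4, 7→3, 8→0

Verify φ preserves adjacency — for each edge of G1, its image is an edge of G2:
  (0,3) → (φ(0),φ(3)) = (2,8) ∈ E(G2) ✓
  (0,5) → (φ(0),φ(5)) = (2,6) ∈ E(G2) ✓
  (0,6) → (φ(0),φ(6)) = (2,4) ∈ E(G2) ✓
  (1,2) → (φ(1),φ(2)) = (1,5) ∈ E(G2) ✓
  (1,5) → (φ(1),φ(5)) = (1,6) ∈ E(G2) ✓
  (2,3) → (φ(2),φ(3)) = (5,8) ∈ E(G2) ✓
  (2,5) → (φ(2),φ(5)) = (5,6) ∈ E(G2) ✓
  (2,6) → (φ(2),φ(6)) = (4,5) ∈ E(G2) ✓
  (2,7) → (φ(2),φ(7)) = (3,5) ∈ E(G2) ✓
  (3,5) → (φ(3),φ(5)) = (6,8) ∈ E(G2) ✓
  (3,8) → (φ(3),φ(8)) = (0,8) ∈ E(G2) ✓
  (4,5) → (φ(4),φ(5)) = (6,7) ∈ E(G2) ✓
  (5,6) → (φ(5),φ(6)) = (4,6) ∈ E(G2) ✓
  (7,8) → (φ(7),φ(8)) = (0,3) ∈ E(G2) ✓
All 14 edges of G1 map to edges of G2, and |E(G1)| = |E(G2)| = 14, so φ is a bijection on edges as well as vertices. Hence G1 ≅ G2.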